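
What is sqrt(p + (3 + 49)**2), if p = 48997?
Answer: sqrt(51701) ≈ 227.38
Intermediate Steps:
sqrt(p + (3 + 49)**2) = sqrt(48997 + (3 + 49)**2) = sqrt(48997 + 52**2) = sqrt(48997 + 2704) = sqrt(51701)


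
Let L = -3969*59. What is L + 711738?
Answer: 477567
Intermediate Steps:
L = -234171
L + 711738 = -234171 + 711738 = 477567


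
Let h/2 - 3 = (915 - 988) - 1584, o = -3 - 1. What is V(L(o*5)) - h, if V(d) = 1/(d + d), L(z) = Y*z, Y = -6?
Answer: 793921/240 ≈ 3308.0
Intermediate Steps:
o = -4
L(z) = -6*z
h = -3308 (h = 6 + 2*((915 - 988) - 1584) = 6 + 2*(-73 - 1584) = 6 + 2*(-1657) = 6 - 3314 = -3308)
V(d) = 1/(2*d)
V(L(o*5)) - h = 1/(2*((-(-24)*5))) - 1*(-3308) = 1/(2*((-6*(-20)))) + 3308 = (½)/120 + 3308 = (½)*(1/120) + 3308 = 1/240 + 3308 = 793921/240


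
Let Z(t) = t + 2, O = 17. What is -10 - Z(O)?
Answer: -29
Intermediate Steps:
Z(t) = 2 + t
-10 - Z(O) = -10 - (2 + 17) = -10 - 1*19 = -10 - 19 = -29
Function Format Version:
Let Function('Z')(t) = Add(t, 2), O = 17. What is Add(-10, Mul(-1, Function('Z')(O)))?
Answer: -29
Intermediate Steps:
Function('Z')(t) = Add(2, t)
Add(-10, Mul(-1, Function('Z')(O))) = Add(-10, Mul(-1, Add(2, 17))) = Add(-10, Mul(-1, 19)) = Add(-10, -19) = -29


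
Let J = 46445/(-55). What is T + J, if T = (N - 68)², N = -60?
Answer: 170935/11 ≈ 15540.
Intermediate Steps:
J = -9289/11 (J = 46445*(-1/55) = -9289/11 ≈ -844.45)
T = 16384 (T = (-60 - 68)² = (-128)² = 16384)
T + J = 16384 - 9289/11 = 170935/11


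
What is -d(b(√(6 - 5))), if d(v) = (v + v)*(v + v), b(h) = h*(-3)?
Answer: -36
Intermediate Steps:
b(h) = -3*h
d(v) = 4*v² (d(v) = (2*v)*(2*v) = 4*v²)
-d(b(√(6 - 5))) = -4*(-3*√(6 - 5))² = -4*(-3*√1)² = -4*(-3*1)² = -4*(-3)² = -4*9 = -1*36 = -36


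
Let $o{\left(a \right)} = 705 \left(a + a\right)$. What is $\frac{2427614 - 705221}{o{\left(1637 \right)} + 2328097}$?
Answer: $\frac{1722393}{4636267} \approx 0.3715$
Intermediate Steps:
$o{\left(a \right)} = 1410 a$ ($o{\left(a \right)} = 705 \cdot 2 a = 1410 a$)
$\frac{2427614 - 705221}{o{\left(1637 \right)} + 2328097} = \frac{2427614 - 705221}{1410 \cdot 1637 + 2328097} = \frac{1722393}{2308170 + 2328097} = \frac{1722393}{4636267}$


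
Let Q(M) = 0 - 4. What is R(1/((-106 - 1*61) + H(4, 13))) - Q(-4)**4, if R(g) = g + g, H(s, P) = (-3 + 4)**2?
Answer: -21249/83 ≈ -256.01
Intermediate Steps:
Q(M) = -4
H(s, P) = 1 (H(s, P) = 1**2 = 1)
R(g) = 2*g
R(1/((-106 - 1*61) + H(4, 13))) - Q(-4)**4 = 2/((-106 - 1*61) + 1) - 1*(-4)**4 = 2/((-106 - 61) + 1) - 1*256 = 2/(-167 + 1) - 256 = 2/(-166) - 256 = 2*(-1/166) - 256 = -1/83 - 256 = -21249/83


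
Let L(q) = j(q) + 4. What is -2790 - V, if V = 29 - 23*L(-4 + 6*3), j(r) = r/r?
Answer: -2704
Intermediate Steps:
j(r) = 1
L(q) = 5 (L(q) = 1 + 4 = 5)
V = -86 (V = 29 - 23*5 = 29 - 115 = -86)
-2790 - V = -2790 - 1*(-86) = -2790 + 86 = -2704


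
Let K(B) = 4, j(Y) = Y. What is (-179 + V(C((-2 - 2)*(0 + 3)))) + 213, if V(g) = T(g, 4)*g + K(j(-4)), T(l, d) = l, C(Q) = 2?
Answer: 42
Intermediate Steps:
V(g) = 4 + g**2 (V(g) = g*g + 4 = g**2 + 4 = 4 + g**2)
(-179 + V(C((-2 - 2)*(0 + 3)))) + 213 = (-179 + (4 + 2**2)) + 213 = (-179 + (4 + 4)) + 213 = (-179 + 8) + 213 = -171 + 213 = 42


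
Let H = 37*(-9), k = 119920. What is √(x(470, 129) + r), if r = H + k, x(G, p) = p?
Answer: 346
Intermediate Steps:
H = -333
r = 119587 (r = -333 + 119920 = 119587)
√(x(470, 129) + r) = √(129 + 119587) = √119716 = 346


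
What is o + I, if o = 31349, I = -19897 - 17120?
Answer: -5668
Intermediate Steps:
I = -37017
o + I = 31349 - 37017 = -5668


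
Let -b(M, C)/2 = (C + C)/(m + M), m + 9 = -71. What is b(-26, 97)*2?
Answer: 388/53 ≈ 7.3208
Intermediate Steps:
m = -80 (m = -9 - 71 = -80)
b(M, C) = -4*C/(-80 + M) (b(M, C) = -2*(C + C)/(-80 + M) = -2*2*C/(-80 + M) = -4*C/(-80 + M))
b(-26, 97)*2 = -4*97/(-80 - 26)*2 = -4*97/(-106)*2 = -4*97*(-1/106)*2 = (194/53)*2 = 388/53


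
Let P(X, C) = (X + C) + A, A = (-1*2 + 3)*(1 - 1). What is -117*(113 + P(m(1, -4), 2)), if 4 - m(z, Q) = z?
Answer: -13806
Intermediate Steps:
m(z, Q) = 4 - z
A = 0 (A = (-2 + 3)*0 = 1*0 = 0)
P(X, C) = C + X (P(X, C) = (X + C) + 0 = (C + X) + 0 = C + X)
-117*(113 + P(m(1, -4), 2)) = -117*(113 + (2 + (4 - 1*1))) = -117*(113 + (2 + (4 - 1))) = -117*(113 + (2 + 3)) = -117*(113 + 5) = -117*118 = -13806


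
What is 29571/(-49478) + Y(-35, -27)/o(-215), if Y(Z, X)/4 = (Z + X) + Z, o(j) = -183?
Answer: 13785971/9054474 ≈ 1.5226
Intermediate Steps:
Y(Z, X) = 4*X + 8*Z (Y(Z, X) = 4*((Z + X) + Z) = 4*((X + Z) + Z) = 4*(X + 2*Z) = 4*X + 8*Z)
29571/(-49478) + Y(-35, -27)/o(-215) = 29571/(-49478) + (4*(-27) + 8*(-35))/(-183) = 29571*(-1/49478) + (-108 - 280)*(-1/183) = -29571/49478 - 388*(-1/183) = -29571/49478 + 388/183 = 13785971/9054474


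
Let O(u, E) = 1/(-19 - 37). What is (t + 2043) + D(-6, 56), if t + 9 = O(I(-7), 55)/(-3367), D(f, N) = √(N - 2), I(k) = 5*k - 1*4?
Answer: 383514769/188552 + 3*√6 ≈ 2041.3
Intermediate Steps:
I(k) = -4 + 5*k (I(k) = 5*k - 4 = -4 + 5*k)
O(u, E) = -1/56 (O(u, E) = 1/(-56) = -1/56)
D(f, N) = √(-2 + N)
t = -1696967/188552 (t = -9 - 1/56/(-3367) = -9 - 1/56*(-1/3367) = -9 + 1/188552 = -1696967/188552 ≈ -9.0000)
(t + 2043) + D(-6, 56) = (-1696967/188552 + 2043) + √(-2 + 56) = 383514769/188552 + √54 = 383514769/188552 + 3*√6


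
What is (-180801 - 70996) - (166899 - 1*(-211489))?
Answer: -630185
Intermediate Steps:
(-180801 - 70996) - (166899 - 1*(-211489)) = -251797 - (166899 + 211489) = -251797 - 1*378388 = -251797 - 378388 = -630185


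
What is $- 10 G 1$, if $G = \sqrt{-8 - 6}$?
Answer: $- 10 i \sqrt{14} \approx - 37.417 i$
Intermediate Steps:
$G = i \sqrt{14}$ ($G = \sqrt{-14} = i \sqrt{14} \approx 3.7417 i$)
$- 10 G 1 = - 10 i \sqrt{14} \cdot 1 = - 10 i \sqrt{14}$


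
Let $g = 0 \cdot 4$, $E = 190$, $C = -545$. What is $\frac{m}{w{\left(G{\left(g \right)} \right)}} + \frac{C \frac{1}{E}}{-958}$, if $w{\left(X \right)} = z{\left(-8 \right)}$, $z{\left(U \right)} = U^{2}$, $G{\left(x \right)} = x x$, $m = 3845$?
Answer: $\frac{34995089}{582464} \approx 60.081$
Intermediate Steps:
$g = 0$
$G{\left(x \right)} = x^{2}$
$w{\left(X \right)} = 64$ ($w{\left(X \right)} = \left(-8\right)^{2} = 64$)
$\frac{m}{w{\left(G{\left(g \right)} \right)}} + \frac{C \frac{1}{E}}{-958} = \frac{3845}{64} + \frac{\left(-545\right) \frac{1}{190}}{-958} = 3845 \cdot \frac{1}{64} + \left(-545\right) \frac{1}{190} \left(- \frac{1}{958}\right) = \frac{3845}{64} - - \frac{109}{36404} = \frac{3845}{64} + \frac{109}{36404} = \frac{34995089}{582464}$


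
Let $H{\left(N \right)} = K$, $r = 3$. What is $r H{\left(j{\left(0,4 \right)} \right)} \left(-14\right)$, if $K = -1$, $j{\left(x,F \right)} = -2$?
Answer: $42$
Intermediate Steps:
$H{\left(N \right)} = -1$
$r H{\left(j{\left(0,4 \right)} \right)} \left(-14\right) = 3 \left(-1\right) \left(-14\right) = \left(-3\right) \left(-14\right) = 42$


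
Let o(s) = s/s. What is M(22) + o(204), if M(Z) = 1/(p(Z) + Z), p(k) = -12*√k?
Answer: 121/122 - 3*√22/671 ≈ 0.97083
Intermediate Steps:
o(s) = 1
M(Z) = 1/(Z - 12*√Z) (M(Z) = 1/(-12*√Z + Z) = 1/(Z - 12*√Z))
M(22) + o(204) = 1/(22 - 12*√22) + 1 = 1 + 1/(22 - 12*√22)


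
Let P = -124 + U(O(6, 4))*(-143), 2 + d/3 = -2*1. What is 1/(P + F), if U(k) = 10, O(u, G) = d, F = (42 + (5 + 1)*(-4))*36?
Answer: -1/906 ≈ -0.0011038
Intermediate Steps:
F = 648 (F = (42 + 6*(-4))*36 = (42 - 24)*36 = 18*36 = 648)
d = -12 (d = -6 + 3*(-2*1) = -6 + 3*(-2) = -6 - 6 = -12)
O(u, G) = -12
P = -1554 (P = -124 + 10*(-143) = -124 - 1430 = -1554)
1/(P + F) = 1/(-1554 + 648) = 1/(-906) = -1/906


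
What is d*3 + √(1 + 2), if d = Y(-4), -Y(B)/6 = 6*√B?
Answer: √3 - 216*I ≈ 1.732 - 216.0*I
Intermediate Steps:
Y(B) = -36*√B
d = -72*I ≈ -72.0*I
d*3 + √(1 + 2) = -72*I*3 + √(1 + 2) = -216*I + √3 = √3 - 216*I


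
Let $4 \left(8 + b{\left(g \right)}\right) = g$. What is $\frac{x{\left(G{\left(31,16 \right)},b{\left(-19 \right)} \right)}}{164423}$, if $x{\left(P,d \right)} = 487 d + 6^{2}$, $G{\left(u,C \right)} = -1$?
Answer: $- \frac{24693}{657692} \approx -0.037545$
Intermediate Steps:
$b{\left(g \right)} = -8 + \frac{g}{4}$
$x{\left(P,d \right)} = 36 + 487 d$ ($x{\left(P,d \right)} = 487 d + 36 = 36 + 487 d$)
$\frac{x{\left(G{\left(31,16 \right)},b{\left(-19 \right)} \right)}}{164423} = \frac{36 + 487 \left(-8 + \frac{1}{4} \left(-19\right)\right)}{164423} = \left(36 + 487 \left(-8 - \frac{19}{4}\right)\right) \frac{1}{164423} = \left(36 + 487 \left(- \frac{51}{4}\right)\right) \frac{1}{164423} = \left(36 - \frac{24837}{4}\right) \frac{1}{164423} = \left(- \frac{24693}{4}\right) \frac{1}{164423} = - \frac{24693}{657692}$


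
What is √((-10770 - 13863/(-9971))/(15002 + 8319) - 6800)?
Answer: I*√2175822524782402973/17887207 ≈ 82.465*I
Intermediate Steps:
√((-10770 - 13863/(-9971))/(15002 + 8319) - 6800) = √((-10770 - 13863*(-1/9971))/23321 - 6800) = √((-10770 + 13863/9971)*(1/23321) - 6800) = √(-107373807/9971*1/23321 - 6800) = √(-107373807/232533691 - 6800) = √(-1581336472607/232533691) = I*√2175822524782402973/17887207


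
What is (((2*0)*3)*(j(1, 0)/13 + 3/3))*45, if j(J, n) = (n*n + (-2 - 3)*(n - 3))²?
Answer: 0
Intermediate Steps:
j(J, n) = (15 + n² - 5*n)² (j(J, n) = (n² - 5*(-3 + n))² = (n² + (15 - 5*n))² = (15 + n² - 5*n)²)
(((2*0)*3)*(j(1, 0)/13 + 3/3))*45 = (((2*0)*3)*((15 + 0² - 5*0)²/13 + 3/3))*45 = ((0*3)*((15 + 0 + 0)²*(1/13) + 3*(⅓)))*45 = (0*(15²*(1/13) + 1))*45 = (0*(225*(1/13) + 1))*45 = (0*(225/13 + 1))*45 = (0*(238/13))*45 = 0*45 = 0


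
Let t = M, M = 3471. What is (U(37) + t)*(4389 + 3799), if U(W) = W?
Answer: 28723504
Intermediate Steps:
t = 3471
(U(37) + t)*(4389 + 3799) = (37 + 3471)*(4389 + 3799) = 3508*8188 = 28723504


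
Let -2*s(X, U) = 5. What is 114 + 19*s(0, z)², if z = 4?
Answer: 931/4 ≈ 232.75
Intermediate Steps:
s(X, U) = -5/2 (s(X, U) = -½*5 = -5/2)
114 + 19*s(0, z)² = 114 + 19*(-5/2)² = 114 + 19*(25/4) = 114 + 475/4 = 931/4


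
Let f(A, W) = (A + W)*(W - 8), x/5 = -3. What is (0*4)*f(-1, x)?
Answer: 0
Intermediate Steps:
x = -15 (x = 5*(-3) = -15)
f(A, W) = (-8 + W)*(A + W) (f(A, W) = (A + W)*(-8 + W) = (-8 + W)*(A + W))
(0*4)*f(-1, x) = (0*4)*((-15)² - 8*(-1) - 8*(-15) - 1*(-15)) = 0*(225 + 8 + 120 + 15) = 0*368 = 0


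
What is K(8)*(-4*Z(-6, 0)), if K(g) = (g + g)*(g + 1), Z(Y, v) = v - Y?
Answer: -3456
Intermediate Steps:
K(g) = 2*g*(1 + g) (K(g) = (2*g)*(1 + g) = 2*g*(1 + g))
K(8)*(-4*Z(-6, 0)) = (2*8*(1 + 8))*(-4*(0 - 1*(-6))) = (2*8*9)*(-4*(0 + 6)) = 144*(-4*6) = 144*(-24) = -3456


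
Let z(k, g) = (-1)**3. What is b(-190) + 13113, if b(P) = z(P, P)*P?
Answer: 13303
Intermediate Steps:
z(k, g) = -1
b(P) = -P
b(-190) + 13113 = -1*(-190) + 13113 = 190 + 13113 = 13303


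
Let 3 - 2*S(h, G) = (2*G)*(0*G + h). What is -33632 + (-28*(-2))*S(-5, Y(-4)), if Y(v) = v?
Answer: -34668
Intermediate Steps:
S(h, G) = 3/2 - G*h (S(h, G) = 3/2 - 2*G*(0*G + h)/2 = 3/2 - 2*G*(0 + h)/2 = 3/2 - 2*G*h/2 = 3/2 - G*h)
-33632 + (-28*(-2))*S(-5, Y(-4)) = -33632 + (-28*(-2))*(3/2 - 1*(-4)*(-5)) = -33632 + 56*(3/2 - 20) = -33632 + 56*(-37/2) = -33632 - 1036 = -34668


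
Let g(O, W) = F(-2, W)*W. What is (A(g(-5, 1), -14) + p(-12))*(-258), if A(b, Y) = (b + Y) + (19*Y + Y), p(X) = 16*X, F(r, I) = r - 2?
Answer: 126420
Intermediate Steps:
F(r, I) = -2 + r
g(O, W) = -4*W (g(O, W) = (-2 - 2)*W = -4*W)
A(b, Y) = b + 21*Y (A(b, Y) = (Y + b) + 20*Y = b + 21*Y)
(A(g(-5, 1), -14) + p(-12))*(-258) = ((-4*1 + 21*(-14)) + 16*(-12))*(-258) = ((-4 - 294) - 192)*(-258) = (-298 - 192)*(-258) = -490*(-258) = 126420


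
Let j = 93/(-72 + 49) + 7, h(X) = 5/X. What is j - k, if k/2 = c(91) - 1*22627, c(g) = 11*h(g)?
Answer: 94720280/2093 ≈ 45256.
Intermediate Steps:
c(g) = 55/g (c(g) = 11*(5/g) = 55/g)
j = 68/23 (j = 93/(-23) + 7 = -1/23*93 + 7 = -93/23 + 7 = 68/23 ≈ 2.9565)
k = -4118004/91 (k = 2*(55/91 - 1*22627) = 2*(55*(1/91) - 22627) = 2*(55/91 - 22627) = 2*(-2059002/91) = -4118004/91 ≈ -45253.)
j - k = 68/23 - 1*(-4118004/91) = 68/23 + 4118004/91 = 94720280/2093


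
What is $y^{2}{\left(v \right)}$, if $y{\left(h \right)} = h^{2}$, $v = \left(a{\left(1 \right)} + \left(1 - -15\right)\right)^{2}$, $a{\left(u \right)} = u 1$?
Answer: $6975757441$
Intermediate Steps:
$a{\left(u \right)} = u$
$v = 289$ ($v = \left(1 + \left(1 - -15\right)\right)^{2} = \left(1 + \left(1 + 15\right)\right)^{2} = \left(1 + 16\right)^{2} = 17^{2} = 289$)
$y^{2}{\left(v \right)} = \left(289^{2}\right)^{2} = 83521^{2} = 6975757441$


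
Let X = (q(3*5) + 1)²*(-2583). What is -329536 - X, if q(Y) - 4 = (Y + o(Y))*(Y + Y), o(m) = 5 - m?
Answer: 61727039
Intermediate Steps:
q(Y) = 4 + 10*Y (q(Y) = 4 + (Y + (5 - Y))*(Y + Y) = 4 + 5*(2*Y) = 4 + 10*Y)
X = -62056575 (X = ((4 + 10*(3*5)) + 1)²*(-2583) = ((4 + 10*15) + 1)²*(-2583) = ((4 + 150) + 1)²*(-2583) = (154 + 1)²*(-2583) = 155²*(-2583) = 24025*(-2583) = -62056575)
-329536 - X = -329536 - 1*(-62056575) = -329536 + 62056575 = 61727039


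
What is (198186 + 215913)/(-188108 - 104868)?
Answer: -414099/292976 ≈ -1.4134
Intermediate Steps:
(198186 + 215913)/(-188108 - 104868) = 414099/(-292976) = 414099*(-1/292976) = -414099/292976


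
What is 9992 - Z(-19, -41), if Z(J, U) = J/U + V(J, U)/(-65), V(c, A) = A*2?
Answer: 26624083/2665 ≈ 9990.3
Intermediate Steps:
V(c, A) = 2*A
Z(J, U) = -2*U/65 + J/U (Z(J, U) = J/U + (2*U)/(-65) = J/U + (2*U)*(-1/65) = J/U - 2*U/65 = -2*U/65 + J/U)
9992 - Z(-19, -41) = 9992 - (-2/65*(-41) - 19/(-41)) = 9992 - (82/65 - 19*(-1/41)) = 9992 - (82/65 + 19/41) = 9992 - 1*4597/2665 = 9992 - 4597/2665 = 26624083/2665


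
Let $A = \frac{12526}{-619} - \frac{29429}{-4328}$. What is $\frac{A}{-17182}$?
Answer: $\frac{35995977}{46031127824} \approx 0.00078199$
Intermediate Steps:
$A = - \frac{35995977}{2679032}$ ($A = 12526 \left(- \frac{1}{619}\right) - - \frac{29429}{4328} = - \frac{12526}{619} + \frac{29429}{4328} = - \frac{35995977}{2679032} \approx -13.436$)
$\frac{A}{-17182} = - \frac{35995977}{2679032 \left(-17182\right)} = \left(- \frac{35995977}{2679032}\right) \left(- \frac{1}{17182}\right) = \frac{35995977}{46031127824}$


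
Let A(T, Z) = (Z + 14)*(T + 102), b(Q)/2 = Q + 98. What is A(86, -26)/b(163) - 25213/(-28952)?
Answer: -8692421/2518824 ≈ -3.4510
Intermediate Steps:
b(Q) = 196 + 2*Q (b(Q) = 2*(Q + 98) = 2*(98 + Q) = 196 + 2*Q)
A(T, Z) = (14 + Z)*(102 + T)
A(86, -26)/b(163) - 25213/(-28952) = (1428 + 14*86 + 102*(-26) + 86*(-26))/(196 + 2*163) - 25213/(-28952) = (1428 + 1204 - 2652 - 2236)/(196 + 326) - 25213*(-1/28952) = -2256/522 + 25213/28952 = -2256*1/522 + 25213/28952 = -376/87 + 25213/28952 = -8692421/2518824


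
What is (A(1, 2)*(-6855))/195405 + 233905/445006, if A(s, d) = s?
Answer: 2843712693/5797093162 ≈ 0.49054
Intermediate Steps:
(A(1, 2)*(-6855))/195405 + 233905/445006 = (1*(-6855))/195405 + 233905/445006 = -6855*1/195405 + 233905*(1/445006) = -457/13027 + 233905/445006 = 2843712693/5797093162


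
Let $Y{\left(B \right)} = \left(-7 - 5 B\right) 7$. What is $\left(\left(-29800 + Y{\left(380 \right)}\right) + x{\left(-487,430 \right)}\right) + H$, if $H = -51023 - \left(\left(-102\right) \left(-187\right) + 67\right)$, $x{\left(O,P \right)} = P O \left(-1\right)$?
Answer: $96097$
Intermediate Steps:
$x{\left(O,P \right)} = - O P$ ($x{\left(O,P \right)} = O P \left(-1\right) = - O P$)
$Y{\left(B \right)} = -49 - 35 B$
$H = -70164$ ($H = -51023 - \left(19074 + 67\right) = -51023 - 19141 = -70164$)
$\left(\left(-29800 + Y{\left(380 \right)}\right) + x{\left(-487,430 \right)}\right) + H = \left(\left(-29800 - 13349\right) - \left(-487\right) 430\right) - 70164 = \left(\left(-29800 - 13349\right) + 209410\right) - 70164 = \left(-43149 + 209410\right) - 70164 = 166261 - 70164 = 96097$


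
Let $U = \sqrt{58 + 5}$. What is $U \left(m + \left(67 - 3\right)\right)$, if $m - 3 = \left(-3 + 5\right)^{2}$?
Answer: $213 \sqrt{7} \approx 563.54$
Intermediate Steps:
$U = 3 \sqrt{7}$ ($U = \sqrt{63} = 3 \sqrt{7} \approx 7.9373$)
$m = 7$ ($m = 3 + \left(-3 + 5\right)^{2} = 3 + 2^{2} = 3 + 4 = 7$)
$U \left(m + \left(67 - 3\right)\right) = 3 \sqrt{7} \left(7 + \left(67 - 3\right)\right) = 3 \sqrt{7} \left(7 + 64\right) = 3 \sqrt{7} \cdot 71 = 213 \sqrt{7}$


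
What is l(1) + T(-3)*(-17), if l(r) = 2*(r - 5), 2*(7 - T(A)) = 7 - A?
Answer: -42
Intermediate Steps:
T(A) = 7/2 + A/2 (T(A) = 7 - (7 - A)/2 = 7 + (-7/2 + A/2) = 7/2 + A/2)
l(r) = -10 + 2*r (l(r) = 2*(-5 + r) = -10 + 2*r)
l(1) + T(-3)*(-17) = (-10 + 2*1) + (7/2 + (½)*(-3))*(-17) = (-10 + 2) + (7/2 - 3/2)*(-17) = -8 + 2*(-17) = -8 - 34 = -42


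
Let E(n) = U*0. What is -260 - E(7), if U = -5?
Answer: -260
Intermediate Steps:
E(n) = 0 (E(n) = -5*0 = 0)
-260 - E(7) = -260 - 1*0 = -260 + 0 = -260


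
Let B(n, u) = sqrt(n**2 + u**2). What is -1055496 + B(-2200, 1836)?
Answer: -1055496 + 4*sqrt(513181) ≈ -1.0526e+6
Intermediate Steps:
-1055496 + B(-2200, 1836) = -1055496 + sqrt((-2200)**2 + 1836**2) = -1055496 + sqrt(4840000 + 3370896) = -1055496 + sqrt(8210896) = -1055496 + 4*sqrt(513181)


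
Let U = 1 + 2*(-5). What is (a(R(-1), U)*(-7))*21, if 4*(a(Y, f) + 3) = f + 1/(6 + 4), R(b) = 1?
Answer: 30723/40 ≈ 768.08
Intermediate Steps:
U = -9 (U = 1 - 10 = -9)
a(Y, f) = -119/40 + f/4 (a(Y, f) = -3 + (f + 1/(6 + 4))/4 = -3 + (f + 1/10)/4 = -3 + (f + ⅒)/4 = -3 + (⅒ + f)/4 = -3 + (1/40 + f/4) = -119/40 + f/4)
(a(R(-1), U)*(-7))*21 = ((-119/40 + (¼)*(-9))*(-7))*21 = ((-119/40 - 9/4)*(-7))*21 = -209/40*(-7)*21 = (1463/40)*21 = 30723/40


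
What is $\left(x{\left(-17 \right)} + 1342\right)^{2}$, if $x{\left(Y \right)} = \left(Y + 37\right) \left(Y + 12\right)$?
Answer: $1542564$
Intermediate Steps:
$x{\left(Y \right)} = \left(12 + Y\right) \left(37 + Y\right)$ ($x{\left(Y \right)} = \left(37 + Y\right) \left(12 + Y\right) = \left(12 + Y\right) \left(37 + Y\right)$)
$\left(x{\left(-17 \right)} + 1342\right)^{2} = \left(\left(444 + \left(-17\right)^{2} + 49 \left(-17\right)\right) + 1342\right)^{2} = \left(\left(444 + 289 - 833\right) + 1342\right)^{2} = \left(-100 + 1342\right)^{2} = 1242^{2} = 1542564$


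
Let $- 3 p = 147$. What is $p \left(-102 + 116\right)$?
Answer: $-686$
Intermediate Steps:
$p = -49$ ($p = \left(- \frac{1}{3}\right) 147 = -49$)
$p \left(-102 + 116\right) = - 49 \left(-102 + 116\right) = \left(-49\right) 14 = -686$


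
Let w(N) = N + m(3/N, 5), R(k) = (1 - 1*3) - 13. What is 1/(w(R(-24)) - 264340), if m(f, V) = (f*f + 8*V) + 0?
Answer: -25/6607874 ≈ -3.7834e-6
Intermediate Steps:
m(f, V) = f² + 8*V (m(f, V) = (f² + 8*V) + 0 = f² + 8*V)
R(k) = -15 (R(k) = (1 - 3) - 13 = -2 - 13 = -15)
w(N) = 40 + N + 9/N² (w(N) = N + ((3/N)² + 8*5) = N + (9/N² + 40) = N + (40 + 9/N²) = 40 + N + 9/N²)
1/(w(R(-24)) - 264340) = 1/((40 - 15 + 9/(-15)²) - 264340) = 1/((40 - 15 + 9*(1/225)) - 264340) = 1/((40 - 15 + 1/25) - 264340) = 1/(626/25 - 264340) = 1/(-6607874/25) = -25/6607874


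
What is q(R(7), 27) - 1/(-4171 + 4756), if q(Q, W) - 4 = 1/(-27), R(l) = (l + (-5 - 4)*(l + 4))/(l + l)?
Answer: 6952/1755 ≈ 3.9613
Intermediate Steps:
R(l) = (-36 - 8*l)/(2*l) (R(l) = (l - 9*(4 + l))/((2*l)) = (l + (-36 - 9*l))*(1/(2*l)) = (-36 - 8*l)*(1/(2*l)) = (-36 - 8*l)/(2*l))
q(Q, W) = 107/27 (q(Q, W) = 4 + 1/(-27) = 4 - 1/27 = 107/27)
q(R(7), 27) - 1/(-4171 + 4756) = 107/27 - 1/(-4171 + 4756) = 107/27 - 1/585 = 6952/1755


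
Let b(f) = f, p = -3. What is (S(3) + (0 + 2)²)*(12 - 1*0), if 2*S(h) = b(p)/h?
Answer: 42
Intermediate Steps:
S(h) = -3/(2*h) (S(h) = (-3/h)/2 = -3/(2*h))
(S(3) + (0 + 2)²)*(12 - 1*0) = (-3/2/3 + (0 + 2)²)*(12 - 1*0) = (-3/2*⅓ + 2²)*(12 + 0) = (-½ + 4)*12 = (7/2)*12 = 42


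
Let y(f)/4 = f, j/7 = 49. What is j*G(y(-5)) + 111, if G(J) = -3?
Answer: -918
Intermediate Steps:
j = 343 (j = 7*49 = 343)
y(f) = 4*f
j*G(y(-5)) + 111 = 343*(-3) + 111 = -1029 + 111 = -918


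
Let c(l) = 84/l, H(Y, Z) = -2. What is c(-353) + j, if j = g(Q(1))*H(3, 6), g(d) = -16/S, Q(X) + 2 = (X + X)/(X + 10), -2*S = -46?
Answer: 9364/8119 ≈ 1.1533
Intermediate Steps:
S = 23 (S = -½*(-46) = 23)
Q(X) = -2 + 2*X/(10 + X) (Q(X) = -2 + (X + X)/(X + 10) = -2 + (2*X)/(10 + X) = -2 + 2*X/(10 + X))
g(d) = -16/23
j = 32/23 (j = -16/23*(-2) = 32/23 ≈ 1.3913)
c(-353) + j = 84/(-353) + 32/23 = 84*(-1/353) + 32/23 = -84/353 + 32/23 = 9364/8119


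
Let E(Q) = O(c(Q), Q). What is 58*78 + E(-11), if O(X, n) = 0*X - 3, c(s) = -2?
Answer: 4521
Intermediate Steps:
O(X, n) = -3 (O(X, n) = 0 - 3 = -3)
E(Q) = -3
58*78 + E(-11) = 58*78 - 3 = 4524 - 3 = 4521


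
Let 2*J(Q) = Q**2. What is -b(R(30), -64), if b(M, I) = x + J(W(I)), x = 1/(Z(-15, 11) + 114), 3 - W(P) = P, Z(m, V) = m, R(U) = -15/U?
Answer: -444413/198 ≈ -2244.5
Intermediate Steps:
W(P) = 3 - P
x = 1/99 (x = 1/(-15 + 114) = 1/99 ≈ 0.010101)
J(Q) = Q**2/2
b(M, I) = 1/99 + (3 - I)**2/2
-b(R(30), -64) = -(1/99 + (-3 - 64)**2/2) = -(1/99 + (1/2)*(-67)**2) = -(1/99 + (1/2)*4489) = -(1/99 + 4489/2) = -1*444413/198 = -444413/198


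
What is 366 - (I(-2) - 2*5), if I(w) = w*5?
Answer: 386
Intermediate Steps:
I(w) = 5*w
366 - (I(-2) - 2*5) = 366 - (5*(-2) - 2*5) = 366 - (-10 - 10) = 366 - 1*(-20) = 366 + 20 = 386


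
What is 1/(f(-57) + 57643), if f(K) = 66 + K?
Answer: 1/57652 ≈ 1.7345e-5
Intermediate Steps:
1/(f(-57) + 57643) = 1/((66 - 57) + 57643) = 1/(9 + 57643) = 1/57652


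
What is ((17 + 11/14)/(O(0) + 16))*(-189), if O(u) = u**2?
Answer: -6723/32 ≈ -210.09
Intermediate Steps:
((17 + 11/14)/(O(0) + 16))*(-189) = ((17 + 11/14)/(0**2 + 16))*(-189) = ((17 + 11*(1/14))/(0 + 16))*(-189) = ((17 + 11/14)/16)*(-189) = ((249/14)*(1/16))*(-189) = (249/224)*(-189) = -6723/32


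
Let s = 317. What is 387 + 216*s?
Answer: 68859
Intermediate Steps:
387 + 216*s = 387 + 216*317 = 387 + 68472 = 68859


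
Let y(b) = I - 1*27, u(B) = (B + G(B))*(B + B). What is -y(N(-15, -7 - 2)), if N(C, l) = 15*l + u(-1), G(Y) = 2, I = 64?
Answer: -37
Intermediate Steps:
u(B) = 2*B*(2 + B) (u(B) = (B + 2)*(B + B) = (2 + B)*(2*B) = 2*B*(2 + B))
N(C, l) = -2 + 15*l (N(C, l) = 15*l + 2*(-1)*(2 - 1) = 15*l + 2*(-1)*1 = 15*l - 2 = -2 + 15*l)
y(b) = 37 (y(b) = 64 - 1*27 = 64 - 27 = 37)
-y(N(-15, -7 - 2)) = -1*37 = -37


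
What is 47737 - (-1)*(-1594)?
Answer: 46143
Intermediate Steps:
47737 - (-1)*(-1594) = 47737 - 1*1594 = 47737 - 1594 = 46143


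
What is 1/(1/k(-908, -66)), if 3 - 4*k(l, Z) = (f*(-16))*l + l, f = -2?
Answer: 29967/4 ≈ 7491.8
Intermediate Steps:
k(l, Z) = 3/4 - 33*l/4 (k(l, Z) = 3/4 - ((-2*(-16))*l + l)/4 = 3/4 - (32*l + l)/4 = 3/4 - 33*l/4)
1/(1/k(-908, -66)) = 1/(1/(3/4 - 33/4*(-908))) = 1/(1/(3/4 + 7491)) = 1/(1/(29967/4)) = 1/(4/29967) = 29967/4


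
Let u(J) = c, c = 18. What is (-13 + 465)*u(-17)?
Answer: 8136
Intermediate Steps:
u(J) = 18
(-13 + 465)*u(-17) = (-13 + 465)*18 = 452*18 = 8136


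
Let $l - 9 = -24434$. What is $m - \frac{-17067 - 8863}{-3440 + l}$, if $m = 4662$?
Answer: $\frac{25976140}{5573} \approx 4661.1$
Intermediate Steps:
$l = -24425$ ($l = 9 - 24434 = -24425$)
$m - \frac{-17067 - 8863}{-3440 + l} = 4662 - \frac{-17067 - 8863}{-3440 - 24425} = 4662 - - \frac{25930}{-27865} = 4662 - \left(-25930\right) \left(- \frac{1}{27865}\right) = 4662 - \frac{5186}{5573} = \frac{25976140}{5573}$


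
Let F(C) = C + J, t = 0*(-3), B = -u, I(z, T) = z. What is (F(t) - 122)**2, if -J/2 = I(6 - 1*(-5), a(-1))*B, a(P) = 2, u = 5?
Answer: 144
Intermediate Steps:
B = -5 (B = -1*5 = -5)
J = 110 (J = -2*(6 - 1*(-5))*(-5) = -2*(6 + 5)*(-5) = -22*(-5) = -2*(-55) = 110)
t = 0
F(C) = 110 + C (F(C) = C + 110 = 110 + C)
(F(t) - 122)**2 = ((110 + 0) - 122)**2 = (110 - 122)**2 = (-12)**2 = 144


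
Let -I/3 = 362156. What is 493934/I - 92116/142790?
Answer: -42652480537/38784191430 ≈ -1.0997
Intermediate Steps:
I = -1086468 (I = -3*362156 = -1086468)
493934/I - 92116/142790 = 493934/(-1086468) - 92116/142790 = 493934*(-1/1086468) - 92116*1/142790 = -246967/543234 - 46058/71395 = -42652480537/38784191430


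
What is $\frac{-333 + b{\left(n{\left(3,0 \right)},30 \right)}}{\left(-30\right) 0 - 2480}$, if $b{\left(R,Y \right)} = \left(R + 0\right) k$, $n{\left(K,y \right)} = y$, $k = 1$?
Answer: $\frac{333}{2480} \approx 0.13427$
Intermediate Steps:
$b{\left(R,Y \right)} = R$ ($b{\left(R,Y \right)} = \left(R + 0\right) 1 = R 1 = R$)
$\frac{-333 + b{\left(n{\left(3,0 \right)},30 \right)}}{\left(-30\right) 0 - 2480} = \frac{-333 + 0}{\left(-30\right) 0 - 2480} = - \frac{333}{0 - 2480} = - \frac{333}{-2480} = \left(-333\right) \left(- \frac{1}{2480}\right) = \frac{333}{2480}$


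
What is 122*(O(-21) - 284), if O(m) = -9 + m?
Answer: -38308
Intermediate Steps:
122*(O(-21) - 284) = 122*((-9 - 21) - 284) = 122*(-30 - 284) = 122*(-314) = -38308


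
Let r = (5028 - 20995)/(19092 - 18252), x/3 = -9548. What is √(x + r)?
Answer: I*√103186830/60 ≈ 169.3*I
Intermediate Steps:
x = -28644 (x = 3*(-9548) = -28644)
r = -2281/120 (r = -15967/840 = -15967*1/840 = -2281/120 ≈ -19.008)
√(x + r) = √(-28644 - 2281/120) = √(-3439561/120) = I*√103186830/60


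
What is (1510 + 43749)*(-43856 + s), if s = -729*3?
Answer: -2083860137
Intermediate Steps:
s = -2187
(1510 + 43749)*(-43856 + s) = (1510 + 43749)*(-43856 - 2187) = 45259*(-46043) = -2083860137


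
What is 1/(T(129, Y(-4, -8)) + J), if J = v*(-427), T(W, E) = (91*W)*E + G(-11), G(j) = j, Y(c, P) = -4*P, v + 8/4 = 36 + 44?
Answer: 1/342331 ≈ 2.9211e-6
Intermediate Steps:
v = 78 (v = -2 + (36 + 44) = -2 + 80 = 78)
T(W, E) = -11 + 91*E*W (T(W, E) = (91*W)*E - 11 = 91*E*W - 11 = -11 + 91*E*W)
J = -33306 (J = 78*(-427) = -33306)
1/(T(129, Y(-4, -8)) + J) = 1/((-11 + 91*(-4*(-8))*129) - 33306) = 1/((-11 + 91*32*129) - 33306) = 1/((-11 + 375648) - 33306) = 1/(375637 - 33306) = 1/342331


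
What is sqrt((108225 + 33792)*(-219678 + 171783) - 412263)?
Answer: 3*I*sqrt(755812942) ≈ 82476.0*I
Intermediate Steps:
sqrt((108225 + 33792)*(-219678 + 171783) - 412263) = sqrt(142017*(-47895) - 412263) = sqrt(-6801904215 - 412263) = sqrt(-6802316478) = 3*I*sqrt(755812942)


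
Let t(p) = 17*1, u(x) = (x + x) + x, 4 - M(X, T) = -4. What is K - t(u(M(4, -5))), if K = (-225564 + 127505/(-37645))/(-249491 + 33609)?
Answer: -25933087969/1625375578 ≈ -15.955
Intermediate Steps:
M(X, T) = 8 (M(X, T) = 4 - 1*(-4) = 4 + 4 = 8)
u(x) = 3*x (u(x) = 2*x + x = 3*x)
K = 1698296857/1625375578 (K = (-225564 + 127505*(-1/37645))/(-215882) = (-225564 - 25501/7529)*(-1/215882) = -1698296857/7529*(-1/215882) = 1698296857/1625375578 ≈ 1.0449)
t(p) = 17
K - t(u(M(4, -5))) = 1698296857/1625375578 - 1*17 = 1698296857/1625375578 - 17 = -25933087969/1625375578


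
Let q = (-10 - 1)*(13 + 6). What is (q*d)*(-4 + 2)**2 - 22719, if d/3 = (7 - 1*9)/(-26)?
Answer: -297855/13 ≈ -22912.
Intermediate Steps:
q = -209 (q = -11*19 = -209)
d = 3/13 (d = 3*((7 - 1*9)/(-26)) = 3*((7 - 9)*(-1/26)) = 3*(-2*(-1/26)) = 3*(1/13) = 3/13 ≈ 0.23077)
(q*d)*(-4 + 2)**2 - 22719 = (-209*3/13)*(-4 + 2)**2 - 22719 = -627/13*(-2)**2 - 22719 = -627/13*4 - 22719 = -2508/13 - 22719 = -297855/13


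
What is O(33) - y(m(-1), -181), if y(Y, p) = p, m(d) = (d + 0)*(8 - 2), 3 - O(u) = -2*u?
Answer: 250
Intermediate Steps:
O(u) = 3 + 2*u (O(u) = 3 - (-2)*u = 3 + 2*u)
m(d) = 6*d (m(d) = d*6 = 6*d)
O(33) - y(m(-1), -181) = (3 + 2*33) - 1*(-181) = (3 + 66) + 181 = 69 + 181 = 250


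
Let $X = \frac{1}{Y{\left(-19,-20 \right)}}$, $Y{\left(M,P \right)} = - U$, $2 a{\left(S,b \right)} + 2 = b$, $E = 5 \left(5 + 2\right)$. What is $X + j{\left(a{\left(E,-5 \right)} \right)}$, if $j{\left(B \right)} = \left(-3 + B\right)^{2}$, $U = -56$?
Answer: $\frac{2367}{56} \approx 42.268$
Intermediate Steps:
$E = 35$ ($E = 5 \cdot 7 = 35$)
$a{\left(S,b \right)} = -1 + \frac{b}{2}$
$Y{\left(M,P \right)} = 56$ ($Y{\left(M,P \right)} = \left(-1\right) \left(-56\right) = 56$)
$X = \frac{1}{56} \approx 0.017857$
$X + j{\left(a{\left(E,-5 \right)} \right)} = \frac{1}{56} + \left(-3 + \left(-1 + \frac{1}{2} \left(-5\right)\right)\right)^{2} = \frac{1}{56} + \left(-3 - \frac{7}{2}\right)^{2} = \frac{1}{56} + \left(- \frac{13}{2}\right)^{2} = \frac{1}{56} + \frac{169}{4} = \frac{2367}{56}$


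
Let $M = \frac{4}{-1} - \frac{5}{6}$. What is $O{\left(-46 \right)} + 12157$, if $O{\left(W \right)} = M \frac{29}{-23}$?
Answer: $\frac{1678507}{138} \approx 12163.0$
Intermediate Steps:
$M = - \frac{29}{6}$ ($M = 4 \left(-1\right) - \frac{5}{6} = -4 - \frac{5}{6} = - \frac{29}{6} \approx -4.8333$)
$O{\left(W \right)} = \frac{841}{138}$ ($O{\left(W \right)} = - \frac{29 \frac{29}{-23}}{6} = - \frac{29 \cdot 29 \left(- \frac{1}{23}\right)}{6} = \left(- \frac{29}{6}\right) \left(- \frac{29}{23}\right) = \frac{841}{138}$)
$O{\left(-46 \right)} + 12157 = \frac{841}{138} + 12157 = \frac{1678507}{138}$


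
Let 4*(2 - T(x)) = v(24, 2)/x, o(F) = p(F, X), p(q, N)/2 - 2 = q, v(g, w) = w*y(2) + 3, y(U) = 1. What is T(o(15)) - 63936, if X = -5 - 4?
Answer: -8695029/136 ≈ -63934.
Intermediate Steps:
X = -9
v(g, w) = 3 + w (v(g, w) = w*1 + 3 = w + 3 = 3 + w)
p(q, N) = 4 + 2*q
o(F) = 4 + 2*F
T(x) = 2 - 5/(4*x) (T(x) = 2 - (3 + 2)/(4*x) = 2 - 5/(4*x))
T(o(15)) - 63936 = (2 - 5/(4*(4 + 2*15))) - 63936 = (2 - 5/(4*(4 + 30))) - 63936 = (2 - 5/4/34) - 63936 = (2 - 5/4*1/34) - 63936 = (2 - 5/136) - 63936 = 267/136 - 63936 = -8695029/136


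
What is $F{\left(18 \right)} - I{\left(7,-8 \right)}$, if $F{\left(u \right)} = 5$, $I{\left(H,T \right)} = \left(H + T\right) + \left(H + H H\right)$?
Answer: $-50$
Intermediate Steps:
$I{\left(H,T \right)} = T + H^{2} + 2 H$ ($I{\left(H,T \right)} = \left(H + T\right) + \left(H + H^{2}\right) = T + H^{2} + 2 H$)
$F{\left(18 \right)} - I{\left(7,-8 \right)} = 5 - \left(-8 + 7^{2} + 2 \cdot 7\right) = 5 - \left(-8 + 49 + 14\right) = 5 - 55 = -50$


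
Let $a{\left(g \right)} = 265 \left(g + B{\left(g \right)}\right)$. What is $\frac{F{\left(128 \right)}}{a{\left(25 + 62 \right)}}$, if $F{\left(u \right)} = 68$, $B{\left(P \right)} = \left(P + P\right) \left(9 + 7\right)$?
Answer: $\frac{68}{760815} \approx 8.9378 \cdot 10^{-5}$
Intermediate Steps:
$B{\left(P \right)} = 32 P$ ($B{\left(P \right)} = 2 P 16 = 32 P$)
$a{\left(g \right)} = 8745 g$ ($a{\left(g \right)} = 265 \left(g + 32 g\right) = 265 \cdot 33 g = 8745 g$)
$\frac{F{\left(128 \right)}}{a{\left(25 + 62 \right)}} = \frac{68}{8745 \left(25 + 62\right)} = \frac{68}{8745 \cdot 87} = \frac{68}{760815}$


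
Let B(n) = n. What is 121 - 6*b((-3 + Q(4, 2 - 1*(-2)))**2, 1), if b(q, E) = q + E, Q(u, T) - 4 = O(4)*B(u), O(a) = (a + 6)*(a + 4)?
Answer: -618131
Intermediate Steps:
O(a) = (4 + a)*(6 + a) (O(a) = (6 + a)*(4 + a) = (4 + a)*(6 + a))
Q(u, T) = 4 + 80*u (Q(u, T) = 4 + (24 + 4**2 + 10*4)*u = 4 + (24 + 16 + 40)*u = 4 + 80*u)
b(q, E) = E + q
121 - 6*b((-3 + Q(4, 2 - 1*(-2)))**2, 1) = 121 - 6*(1 + (-3 + (4 + 80*4))**2) = 121 - 6*(1 + (-3 + (4 + 320))**2) = 121 - 6*(1 + (-3 + 324)**2) = 121 - 6*(1 + 321**2) = 121 - 6*(1 + 103041) = 121 - 6*103042 = 121 - 618252 = -618131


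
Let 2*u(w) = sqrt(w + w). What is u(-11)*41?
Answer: 41*I*sqrt(22)/2 ≈ 96.154*I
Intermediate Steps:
u(w) = sqrt(2)*sqrt(w)/2 (u(w) = sqrt(w + w)/2 = sqrt(2*w)/2 = (sqrt(2)*sqrt(w))/2 = sqrt(2)*sqrt(w)/2)
u(-11)*41 = (sqrt(2)*sqrt(-11)/2)*41 = (sqrt(2)*(I*sqrt(11))/2)*41 = (I*sqrt(22)/2)*41 = 41*I*sqrt(22)/2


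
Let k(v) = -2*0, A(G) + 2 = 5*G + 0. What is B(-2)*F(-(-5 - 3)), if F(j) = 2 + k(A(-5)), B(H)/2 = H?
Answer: -8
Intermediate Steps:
A(G) = -2 + 5*G (A(G) = -2 + (5*G + 0) = -2 + 5*G)
B(H) = 2*H
k(v) = 0
F(j) = 2 (F(j) = 2 + 0 = 2)
B(-2)*F(-(-5 - 3)) = (2*(-2))*2 = -4*2 = -8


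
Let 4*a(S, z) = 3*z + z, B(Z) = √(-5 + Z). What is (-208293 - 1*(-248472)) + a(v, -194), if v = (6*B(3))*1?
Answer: 39985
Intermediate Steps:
v = 6*I*√2 (v = (6*√(-5 + 3))*1 = (6*√(-2))*1 = (6*(I*√2))*1 = (6*I*√2)*1 = 6*I*√2 ≈ 8.4853*I)
a(S, z) = z (a(S, z) = (3*z + z)/4 = (4*z)/4 = z)
(-208293 - 1*(-248472)) + a(v, -194) = (-208293 - 1*(-248472)) - 194 = (-208293 + 248472) - 194 = 40179 - 194 = 39985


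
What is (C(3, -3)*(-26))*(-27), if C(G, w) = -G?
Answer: -2106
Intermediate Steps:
(C(3, -3)*(-26))*(-27) = (-1*3*(-26))*(-27) = -3*(-26)*(-27) = 78*(-27) = -2106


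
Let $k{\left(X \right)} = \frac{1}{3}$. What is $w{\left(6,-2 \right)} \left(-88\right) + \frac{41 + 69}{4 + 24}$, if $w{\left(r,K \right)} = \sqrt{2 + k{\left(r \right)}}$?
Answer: $\frac{55}{14} - \frac{88 \sqrt{21}}{3} \approx -130.49$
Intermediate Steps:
$k{\left(X \right)} = \frac{1}{3}$
$w{\left(r,K \right)} = \frac{\sqrt{21}}{3}$ ($w{\left(r,K \right)} = \sqrt{2 + \frac{1}{3}} = \sqrt{\frac{7}{3}} = \frac{\sqrt{21}}{3}$)
$w{\left(6,-2 \right)} \left(-88\right) + \frac{41 + 69}{4 + 24} = \frac{\sqrt{21}}{3} \left(-88\right) + \frac{41 + 69}{4 + 24} = - \frac{88 \sqrt{21}}{3} + \frac{110}{28} = - \frac{88 \sqrt{21}}{3} + 110 \cdot \frac{1}{28} = - \frac{88 \sqrt{21}}{3} + \frac{55}{14} = \frac{55}{14} - \frac{88 \sqrt{21}}{3}$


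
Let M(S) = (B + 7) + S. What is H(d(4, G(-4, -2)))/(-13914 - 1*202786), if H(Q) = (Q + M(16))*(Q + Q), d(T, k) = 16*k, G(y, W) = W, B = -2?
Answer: -16/4925 ≈ -0.0032487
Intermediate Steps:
M(S) = 5 + S (M(S) = (-2 + 7) + S = 5 + S)
H(Q) = 2*Q*(21 + Q) (H(Q) = (Q + (5 + 16))*(Q + Q) = (Q + 21)*(2*Q) = (21 + Q)*(2*Q) = 2*Q*(21 + Q))
H(d(4, G(-4, -2)))/(-13914 - 1*202786) = (2*(16*(-2))*(21 + 16*(-2)))/(-13914 - 1*202786) = (2*(-32)*(21 - 32))/(-13914 - 202786) = (2*(-32)*(-11))/(-216700) = 704*(-1/216700) = -16/4925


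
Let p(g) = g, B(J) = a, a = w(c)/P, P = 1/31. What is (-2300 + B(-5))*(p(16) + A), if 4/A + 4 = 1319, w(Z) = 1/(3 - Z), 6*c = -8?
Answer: -627258508/17095 ≈ -36693.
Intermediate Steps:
c = -4/3 (c = (1/6)*(-8) = -4/3 ≈ -1.3333)
A = 4/1315 (A = 4/(-4 + 1319) = 4/1315 ≈ 0.0030418)
P = 1/31 ≈ 0.032258
a = 93/13 (a = (-1/(-3 - 4/3))/(1/31) = -1/(-13/3)*31 = -1*(-3/13)*31 = (3/13)*31 = 93/13 ≈ 7.1538)
B(J) = 93/13
(-2300 + B(-5))*(p(16) + A) = (-2300 + 93/13)*(16 + 4/1315) = -29807/13*21044/1315 = -627258508/17095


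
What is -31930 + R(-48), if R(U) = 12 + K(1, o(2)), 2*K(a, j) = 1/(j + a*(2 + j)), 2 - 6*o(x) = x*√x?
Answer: -446849/14 + 3*√2/56 ≈ -31918.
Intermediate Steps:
o(x) = ⅓ - x^(3/2)/6 (o(x) = ⅓ - x*√x/6 = ⅓ - x^(3/2)/6)
K(a, j) = 1/(2*(j + a*(2 + j)))
R(U) = 12 + 1/(2*(8/3 - 2*√2/3)) (R(U) = 12 + 1/(2*((⅓ - √2/3) + 2*1 + 1*(⅓ - √2/3))) = 12 + 1/(2*((⅓ - √2/3) + 2 + 1*(⅓ - √2/3))) = 12 + 1/(2*((⅓ - √2/3) + 2 + (⅓ - √2/3))) = 12 + 1/(2*(8/3 - 2*√2/3)))
-31930 + R(-48) = -31930 + (171/14 + 3*√2/56) = -446849/14 + 3*√2/56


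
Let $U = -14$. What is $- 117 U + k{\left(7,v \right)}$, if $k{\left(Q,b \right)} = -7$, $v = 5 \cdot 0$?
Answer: $1631$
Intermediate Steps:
$v = 0$
$- 117 U + k{\left(7,v \right)} = \left(-117\right) \left(-14\right) - 7 = 1638 - 7 = 1631$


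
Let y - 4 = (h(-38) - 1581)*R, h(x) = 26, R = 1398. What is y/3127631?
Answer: -167222/240587 ≈ -0.69506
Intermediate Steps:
y = -2173886 (y = 4 + (26 - 1581)*1398 = 4 - 1555*1398 = 4 - 2173890 = -2173886)
y/3127631 = -2173886/3127631 = -2173886*1/3127631 = -167222/240587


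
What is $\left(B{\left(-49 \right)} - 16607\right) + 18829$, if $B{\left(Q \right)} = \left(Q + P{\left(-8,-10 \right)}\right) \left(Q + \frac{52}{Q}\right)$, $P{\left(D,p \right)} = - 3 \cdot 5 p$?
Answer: $- \frac{138875}{49} \approx -2834.2$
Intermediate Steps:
$P{\left(D,p \right)} = - 15 p$
$B{\left(Q \right)} = \left(150 + Q\right) \left(Q + \frac{52}{Q}\right)$ ($B{\left(Q \right)} = \left(Q - -150\right) \left(Q + \frac{52}{Q}\right) = \left(Q + 150\right) \left(Q + \frac{52}{Q}\right) = \left(150 + Q\right) \left(Q + \frac{52}{Q}\right)$)
$\left(B{\left(-49 \right)} - 16607\right) + 18829 = \left(\left(52 + \left(-49\right)^{2} + 150 \left(-49\right) + \frac{7800}{-49}\right) - 16607\right) + 18829 = \left(\left(52 + 2401 - 7350 + 7800 \left(- \frac{1}{49}\right)\right) - 16607\right) + 18829 = \left(\left(52 + 2401 - 7350 - \frac{7800}{49}\right) - 16607\right) + 18829 = \left(- \frac{247753}{49} - 16607\right) + 18829 = - \frac{1061496}{49} + 18829 = - \frac{138875}{49}$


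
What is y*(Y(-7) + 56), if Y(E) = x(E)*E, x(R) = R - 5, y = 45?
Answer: 6300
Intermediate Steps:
x(R) = -5 + R
Y(E) = E*(-5 + E) (Y(E) = (-5 + E)*E = E*(-5 + E))
y*(Y(-7) + 56) = 45*(-7*(-5 - 7) + 56) = 45*(-7*(-12) + 56) = 45*(84 + 56) = 45*140 = 6300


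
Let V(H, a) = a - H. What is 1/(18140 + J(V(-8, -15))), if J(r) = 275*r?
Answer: 1/16215 ≈ 6.1671e-5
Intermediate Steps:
1/(18140 + J(V(-8, -15))) = 1/(18140 + 275*(-15 - 1*(-8))) = 1/(18140 + 275*(-15 + 8)) = 1/(18140 + 275*(-7)) = 1/(18140 - 1925) = 1/16215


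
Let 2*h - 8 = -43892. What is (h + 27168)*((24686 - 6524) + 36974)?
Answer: 288140736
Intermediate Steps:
h = -21942 (h = 4 + (1/2)*(-43892) = 4 - 21946 = -21942)
(h + 27168)*((24686 - 6524) + 36974) = (-21942 + 27168)*((24686 - 6524) + 36974) = 5226*(18162 + 36974) = 5226*55136 = 288140736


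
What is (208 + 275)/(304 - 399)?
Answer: -483/95 ≈ -5.0842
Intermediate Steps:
(208 + 275)/(304 - 399) = 483/(-95) = 483*(-1/95) = -483/95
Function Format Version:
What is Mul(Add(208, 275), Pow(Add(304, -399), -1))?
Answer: Rational(-483, 95) ≈ -5.0842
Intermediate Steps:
Mul(Add(208, 275), Pow(Add(304, -399), -1)) = Mul(483, Pow(-95, -1)) = Mul(483, Rational(-1, 95)) = Rational(-483, 95)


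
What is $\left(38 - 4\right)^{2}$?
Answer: $1156$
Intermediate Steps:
$\left(38 - 4\right)^{2} = 34^{2} = 1156$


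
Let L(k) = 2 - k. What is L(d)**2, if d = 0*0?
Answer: 4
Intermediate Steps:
d = 0
L(d)**2 = (2 - 1*0)**2 = (2 + 0)**2 = 2**2 = 4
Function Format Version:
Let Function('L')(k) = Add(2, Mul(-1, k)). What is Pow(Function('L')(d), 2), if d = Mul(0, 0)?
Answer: 4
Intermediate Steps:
d = 0
Pow(Function('L')(d), 2) = Pow(Add(2, Mul(-1, 0)), 2) = Pow(Add(2, 0), 2) = Pow(2, 2) = 4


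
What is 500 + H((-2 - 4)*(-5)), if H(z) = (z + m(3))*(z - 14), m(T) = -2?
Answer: 948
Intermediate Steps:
H(z) = (-14 + z)*(-2 + z) (H(z) = (z - 2)*(z - 14) = (-2 + z)*(-14 + z) = (-14 + z)*(-2 + z))
500 + H((-2 - 4)*(-5)) = 500 + (28 + ((-2 - 4)*(-5))² - 16*(-2 - 4)*(-5)) = 500 + (28 + (-6*(-5))² - (-96)*(-5)) = 500 + (28 + 30² - 16*30) = 500 + (28 + 900 - 480) = 500 + 448 = 948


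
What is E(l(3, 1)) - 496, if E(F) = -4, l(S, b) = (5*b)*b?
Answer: -500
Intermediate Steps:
l(S, b) = 5*b²
E(l(3, 1)) - 496 = -4 - 496 = -500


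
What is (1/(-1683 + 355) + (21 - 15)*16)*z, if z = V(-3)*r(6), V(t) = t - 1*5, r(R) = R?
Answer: -382461/83 ≈ -4608.0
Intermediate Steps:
V(t) = -5 + t (V(t) = t - 5 = -5 + t)
z = -48 (z = (-5 - 3)*6 = -8*6 = -48)
(1/(-1683 + 355) + (21 - 15)*16)*z = (1/(-1683 + 355) + (21 - 15)*16)*(-48) = (1/(-1328) + 6*16)*(-48) = (-1/1328 + 96)*(-48) = (127487/1328)*(-48) = -382461/83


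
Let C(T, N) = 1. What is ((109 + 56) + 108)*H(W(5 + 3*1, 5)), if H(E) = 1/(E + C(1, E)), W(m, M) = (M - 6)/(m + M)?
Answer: 1183/4 ≈ 295.75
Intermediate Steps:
W(m, M) = (-6 + M)/(M + m)
H(E) = 1/(1 + E) (H(E) = 1/(E + 1) = 1/(1 + E))
((109 + 56) + 108)*H(W(5 + 3*1, 5)) = ((109 + 56) + 108)/(1 + (-6 + 5)/(5 + (5 + 3*1))) = (165 + 108)/(1 - 1/(5 + (5 + 3))) = 273/(1 - 1/(5 + 8)) = 273/(1 - 1/13) = 273/(12/13) = 273*(13/12) = 1183/4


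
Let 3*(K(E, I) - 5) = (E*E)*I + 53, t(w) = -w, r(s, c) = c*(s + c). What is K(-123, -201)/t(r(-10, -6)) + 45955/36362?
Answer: 55292511361/5236128 ≈ 10560.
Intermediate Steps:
r(s, c) = c*(c + s)
K(E, I) = 68/3 + I*E²/3 (K(E, I) = 5 + ((E*E)*I + 53)/3 = 5 + (E²*I + 53)/3 = 5 + (I*E² + 53)/3 = 5 + (53 + I*E²)/3 = 5 + (53/3 + I*E²/3) = 68/3 + I*E²/3)
K(-123, -201)/t(r(-10, -6)) + 45955/36362 = (68/3 + (⅓)*(-201)*(-123)²)/((-(-6)*(-6 - 10))) + 45955/36362 = (68/3 + (⅓)*(-201)*15129)/((-(-6)*(-16))) + 45955*(1/36362) = (68/3 - 1013643)/((-1*96)) + 45955/36362 = -3040861/3/(-96) + 45955/36362 = -3040861/3*(-1/96) + 45955/36362 = 3040861/288 + 45955/36362 = 55292511361/5236128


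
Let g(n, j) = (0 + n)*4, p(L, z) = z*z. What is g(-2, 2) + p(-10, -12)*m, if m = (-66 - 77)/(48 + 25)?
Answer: -21176/73 ≈ -290.08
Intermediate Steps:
p(L, z) = z**2
g(n, j) = 4*n (g(n, j) = n*4 = 4*n)
m = -143/73 ≈ -1.9589
g(-2, 2) + p(-10, -12)*m = 4*(-2) + (-12)**2*(-143/73) = -8 + 144*(-143/73) = -8 - 20592/73 = -21176/73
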